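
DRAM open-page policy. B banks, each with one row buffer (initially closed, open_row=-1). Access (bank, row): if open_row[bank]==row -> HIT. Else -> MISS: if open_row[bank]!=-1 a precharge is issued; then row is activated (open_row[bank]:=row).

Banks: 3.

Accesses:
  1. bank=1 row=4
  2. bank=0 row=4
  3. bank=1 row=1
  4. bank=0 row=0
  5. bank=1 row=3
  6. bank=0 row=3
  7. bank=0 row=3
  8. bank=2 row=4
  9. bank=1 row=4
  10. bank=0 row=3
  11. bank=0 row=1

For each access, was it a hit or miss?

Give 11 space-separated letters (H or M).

Acc 1: bank1 row4 -> MISS (open row4); precharges=0
Acc 2: bank0 row4 -> MISS (open row4); precharges=0
Acc 3: bank1 row1 -> MISS (open row1); precharges=1
Acc 4: bank0 row0 -> MISS (open row0); precharges=2
Acc 5: bank1 row3 -> MISS (open row3); precharges=3
Acc 6: bank0 row3 -> MISS (open row3); precharges=4
Acc 7: bank0 row3 -> HIT
Acc 8: bank2 row4 -> MISS (open row4); precharges=4
Acc 9: bank1 row4 -> MISS (open row4); precharges=5
Acc 10: bank0 row3 -> HIT
Acc 11: bank0 row1 -> MISS (open row1); precharges=6

Answer: M M M M M M H M M H M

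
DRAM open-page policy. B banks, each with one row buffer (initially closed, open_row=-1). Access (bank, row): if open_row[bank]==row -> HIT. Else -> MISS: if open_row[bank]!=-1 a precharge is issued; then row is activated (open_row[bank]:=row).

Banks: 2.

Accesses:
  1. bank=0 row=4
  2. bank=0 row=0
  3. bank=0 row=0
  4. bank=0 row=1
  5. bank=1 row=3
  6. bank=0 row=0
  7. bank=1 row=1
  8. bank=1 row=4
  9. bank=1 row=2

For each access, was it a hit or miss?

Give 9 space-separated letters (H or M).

Answer: M M H M M M M M M

Derivation:
Acc 1: bank0 row4 -> MISS (open row4); precharges=0
Acc 2: bank0 row0 -> MISS (open row0); precharges=1
Acc 3: bank0 row0 -> HIT
Acc 4: bank0 row1 -> MISS (open row1); precharges=2
Acc 5: bank1 row3 -> MISS (open row3); precharges=2
Acc 6: bank0 row0 -> MISS (open row0); precharges=3
Acc 7: bank1 row1 -> MISS (open row1); precharges=4
Acc 8: bank1 row4 -> MISS (open row4); precharges=5
Acc 9: bank1 row2 -> MISS (open row2); precharges=6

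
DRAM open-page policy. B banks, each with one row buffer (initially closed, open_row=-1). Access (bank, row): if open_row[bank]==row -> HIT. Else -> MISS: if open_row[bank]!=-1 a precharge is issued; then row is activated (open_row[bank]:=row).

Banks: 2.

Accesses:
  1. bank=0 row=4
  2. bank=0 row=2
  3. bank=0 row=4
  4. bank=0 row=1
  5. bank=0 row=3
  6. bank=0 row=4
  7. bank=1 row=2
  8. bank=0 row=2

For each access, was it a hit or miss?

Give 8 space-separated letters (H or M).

Answer: M M M M M M M M

Derivation:
Acc 1: bank0 row4 -> MISS (open row4); precharges=0
Acc 2: bank0 row2 -> MISS (open row2); precharges=1
Acc 3: bank0 row4 -> MISS (open row4); precharges=2
Acc 4: bank0 row1 -> MISS (open row1); precharges=3
Acc 5: bank0 row3 -> MISS (open row3); precharges=4
Acc 6: bank0 row4 -> MISS (open row4); precharges=5
Acc 7: bank1 row2 -> MISS (open row2); precharges=5
Acc 8: bank0 row2 -> MISS (open row2); precharges=6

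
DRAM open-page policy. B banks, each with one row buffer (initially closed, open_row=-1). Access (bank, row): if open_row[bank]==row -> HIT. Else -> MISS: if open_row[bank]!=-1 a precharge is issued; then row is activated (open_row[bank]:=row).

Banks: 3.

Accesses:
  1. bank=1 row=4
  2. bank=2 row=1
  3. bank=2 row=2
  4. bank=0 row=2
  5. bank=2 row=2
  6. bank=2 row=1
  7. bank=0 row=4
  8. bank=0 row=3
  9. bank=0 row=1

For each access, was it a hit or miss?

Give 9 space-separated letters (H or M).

Answer: M M M M H M M M M

Derivation:
Acc 1: bank1 row4 -> MISS (open row4); precharges=0
Acc 2: bank2 row1 -> MISS (open row1); precharges=0
Acc 3: bank2 row2 -> MISS (open row2); precharges=1
Acc 4: bank0 row2 -> MISS (open row2); precharges=1
Acc 5: bank2 row2 -> HIT
Acc 6: bank2 row1 -> MISS (open row1); precharges=2
Acc 7: bank0 row4 -> MISS (open row4); precharges=3
Acc 8: bank0 row3 -> MISS (open row3); precharges=4
Acc 9: bank0 row1 -> MISS (open row1); precharges=5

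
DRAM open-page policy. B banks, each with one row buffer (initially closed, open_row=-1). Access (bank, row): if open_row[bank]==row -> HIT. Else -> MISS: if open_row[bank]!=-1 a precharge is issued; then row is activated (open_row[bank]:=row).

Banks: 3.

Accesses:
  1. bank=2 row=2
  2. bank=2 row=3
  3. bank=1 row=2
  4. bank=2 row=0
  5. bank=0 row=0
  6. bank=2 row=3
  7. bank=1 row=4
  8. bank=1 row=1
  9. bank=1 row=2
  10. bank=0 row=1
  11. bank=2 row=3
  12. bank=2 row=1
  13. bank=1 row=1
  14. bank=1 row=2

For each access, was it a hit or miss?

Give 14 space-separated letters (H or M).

Acc 1: bank2 row2 -> MISS (open row2); precharges=0
Acc 2: bank2 row3 -> MISS (open row3); precharges=1
Acc 3: bank1 row2 -> MISS (open row2); precharges=1
Acc 4: bank2 row0 -> MISS (open row0); precharges=2
Acc 5: bank0 row0 -> MISS (open row0); precharges=2
Acc 6: bank2 row3 -> MISS (open row3); precharges=3
Acc 7: bank1 row4 -> MISS (open row4); precharges=4
Acc 8: bank1 row1 -> MISS (open row1); precharges=5
Acc 9: bank1 row2 -> MISS (open row2); precharges=6
Acc 10: bank0 row1 -> MISS (open row1); precharges=7
Acc 11: bank2 row3 -> HIT
Acc 12: bank2 row1 -> MISS (open row1); precharges=8
Acc 13: bank1 row1 -> MISS (open row1); precharges=9
Acc 14: bank1 row2 -> MISS (open row2); precharges=10

Answer: M M M M M M M M M M H M M M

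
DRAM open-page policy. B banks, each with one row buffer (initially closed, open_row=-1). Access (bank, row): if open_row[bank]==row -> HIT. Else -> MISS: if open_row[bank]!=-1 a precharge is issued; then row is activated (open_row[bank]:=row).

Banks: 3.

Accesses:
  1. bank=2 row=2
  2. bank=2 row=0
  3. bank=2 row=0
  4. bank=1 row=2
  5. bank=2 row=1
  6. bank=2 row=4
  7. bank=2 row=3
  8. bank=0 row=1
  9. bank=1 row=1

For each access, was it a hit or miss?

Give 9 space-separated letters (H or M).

Answer: M M H M M M M M M

Derivation:
Acc 1: bank2 row2 -> MISS (open row2); precharges=0
Acc 2: bank2 row0 -> MISS (open row0); precharges=1
Acc 3: bank2 row0 -> HIT
Acc 4: bank1 row2 -> MISS (open row2); precharges=1
Acc 5: bank2 row1 -> MISS (open row1); precharges=2
Acc 6: bank2 row4 -> MISS (open row4); precharges=3
Acc 7: bank2 row3 -> MISS (open row3); precharges=4
Acc 8: bank0 row1 -> MISS (open row1); precharges=4
Acc 9: bank1 row1 -> MISS (open row1); precharges=5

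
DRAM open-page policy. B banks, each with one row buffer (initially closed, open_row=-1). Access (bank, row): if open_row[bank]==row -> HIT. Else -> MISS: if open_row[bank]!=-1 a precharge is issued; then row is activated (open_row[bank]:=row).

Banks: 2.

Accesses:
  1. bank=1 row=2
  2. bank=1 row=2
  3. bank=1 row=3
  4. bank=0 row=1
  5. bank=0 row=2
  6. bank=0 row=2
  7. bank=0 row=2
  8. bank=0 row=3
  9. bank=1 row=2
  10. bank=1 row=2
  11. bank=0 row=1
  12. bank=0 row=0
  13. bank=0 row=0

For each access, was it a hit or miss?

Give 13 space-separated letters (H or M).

Answer: M H M M M H H M M H M M H

Derivation:
Acc 1: bank1 row2 -> MISS (open row2); precharges=0
Acc 2: bank1 row2 -> HIT
Acc 3: bank1 row3 -> MISS (open row3); precharges=1
Acc 4: bank0 row1 -> MISS (open row1); precharges=1
Acc 5: bank0 row2 -> MISS (open row2); precharges=2
Acc 6: bank0 row2 -> HIT
Acc 7: bank0 row2 -> HIT
Acc 8: bank0 row3 -> MISS (open row3); precharges=3
Acc 9: bank1 row2 -> MISS (open row2); precharges=4
Acc 10: bank1 row2 -> HIT
Acc 11: bank0 row1 -> MISS (open row1); precharges=5
Acc 12: bank0 row0 -> MISS (open row0); precharges=6
Acc 13: bank0 row0 -> HIT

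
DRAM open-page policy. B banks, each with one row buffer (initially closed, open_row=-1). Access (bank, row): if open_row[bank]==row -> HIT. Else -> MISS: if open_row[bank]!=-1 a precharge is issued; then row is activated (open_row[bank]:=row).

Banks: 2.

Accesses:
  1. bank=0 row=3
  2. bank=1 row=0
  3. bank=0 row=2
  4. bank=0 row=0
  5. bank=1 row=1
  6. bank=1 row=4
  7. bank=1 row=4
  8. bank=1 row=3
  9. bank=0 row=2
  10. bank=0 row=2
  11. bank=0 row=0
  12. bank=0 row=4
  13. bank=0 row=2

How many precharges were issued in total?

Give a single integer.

Acc 1: bank0 row3 -> MISS (open row3); precharges=0
Acc 2: bank1 row0 -> MISS (open row0); precharges=0
Acc 3: bank0 row2 -> MISS (open row2); precharges=1
Acc 4: bank0 row0 -> MISS (open row0); precharges=2
Acc 5: bank1 row1 -> MISS (open row1); precharges=3
Acc 6: bank1 row4 -> MISS (open row4); precharges=4
Acc 7: bank1 row4 -> HIT
Acc 8: bank1 row3 -> MISS (open row3); precharges=5
Acc 9: bank0 row2 -> MISS (open row2); precharges=6
Acc 10: bank0 row2 -> HIT
Acc 11: bank0 row0 -> MISS (open row0); precharges=7
Acc 12: bank0 row4 -> MISS (open row4); precharges=8
Acc 13: bank0 row2 -> MISS (open row2); precharges=9

Answer: 9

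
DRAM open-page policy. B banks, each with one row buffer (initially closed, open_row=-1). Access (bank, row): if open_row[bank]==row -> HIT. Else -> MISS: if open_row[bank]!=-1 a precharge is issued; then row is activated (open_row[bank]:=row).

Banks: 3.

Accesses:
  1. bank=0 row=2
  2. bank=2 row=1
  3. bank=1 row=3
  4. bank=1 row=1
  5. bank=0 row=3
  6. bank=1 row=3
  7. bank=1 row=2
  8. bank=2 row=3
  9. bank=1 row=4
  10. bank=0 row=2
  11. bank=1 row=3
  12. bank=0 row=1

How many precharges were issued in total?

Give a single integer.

Answer: 9

Derivation:
Acc 1: bank0 row2 -> MISS (open row2); precharges=0
Acc 2: bank2 row1 -> MISS (open row1); precharges=0
Acc 3: bank1 row3 -> MISS (open row3); precharges=0
Acc 4: bank1 row1 -> MISS (open row1); precharges=1
Acc 5: bank0 row3 -> MISS (open row3); precharges=2
Acc 6: bank1 row3 -> MISS (open row3); precharges=3
Acc 7: bank1 row2 -> MISS (open row2); precharges=4
Acc 8: bank2 row3 -> MISS (open row3); precharges=5
Acc 9: bank1 row4 -> MISS (open row4); precharges=6
Acc 10: bank0 row2 -> MISS (open row2); precharges=7
Acc 11: bank1 row3 -> MISS (open row3); precharges=8
Acc 12: bank0 row1 -> MISS (open row1); precharges=9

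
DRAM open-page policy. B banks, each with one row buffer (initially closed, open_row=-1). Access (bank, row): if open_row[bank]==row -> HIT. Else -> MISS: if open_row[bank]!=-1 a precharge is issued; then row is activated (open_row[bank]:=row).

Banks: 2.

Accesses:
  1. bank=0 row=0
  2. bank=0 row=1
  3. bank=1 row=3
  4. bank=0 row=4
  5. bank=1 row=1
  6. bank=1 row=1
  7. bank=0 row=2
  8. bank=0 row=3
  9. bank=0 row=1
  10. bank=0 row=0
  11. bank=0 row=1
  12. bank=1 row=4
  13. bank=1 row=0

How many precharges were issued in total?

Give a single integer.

Acc 1: bank0 row0 -> MISS (open row0); precharges=0
Acc 2: bank0 row1 -> MISS (open row1); precharges=1
Acc 3: bank1 row3 -> MISS (open row3); precharges=1
Acc 4: bank0 row4 -> MISS (open row4); precharges=2
Acc 5: bank1 row1 -> MISS (open row1); precharges=3
Acc 6: bank1 row1 -> HIT
Acc 7: bank0 row2 -> MISS (open row2); precharges=4
Acc 8: bank0 row3 -> MISS (open row3); precharges=5
Acc 9: bank0 row1 -> MISS (open row1); precharges=6
Acc 10: bank0 row0 -> MISS (open row0); precharges=7
Acc 11: bank0 row1 -> MISS (open row1); precharges=8
Acc 12: bank1 row4 -> MISS (open row4); precharges=9
Acc 13: bank1 row0 -> MISS (open row0); precharges=10

Answer: 10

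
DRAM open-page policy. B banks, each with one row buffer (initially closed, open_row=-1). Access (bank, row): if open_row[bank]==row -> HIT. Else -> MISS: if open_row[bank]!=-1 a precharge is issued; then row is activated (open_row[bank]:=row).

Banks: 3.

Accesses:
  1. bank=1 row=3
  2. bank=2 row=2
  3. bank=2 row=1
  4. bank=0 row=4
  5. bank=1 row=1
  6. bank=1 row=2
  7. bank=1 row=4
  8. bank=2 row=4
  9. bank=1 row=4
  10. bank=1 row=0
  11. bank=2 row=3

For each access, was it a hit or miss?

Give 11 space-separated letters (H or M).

Answer: M M M M M M M M H M M

Derivation:
Acc 1: bank1 row3 -> MISS (open row3); precharges=0
Acc 2: bank2 row2 -> MISS (open row2); precharges=0
Acc 3: bank2 row1 -> MISS (open row1); precharges=1
Acc 4: bank0 row4 -> MISS (open row4); precharges=1
Acc 5: bank1 row1 -> MISS (open row1); precharges=2
Acc 6: bank1 row2 -> MISS (open row2); precharges=3
Acc 7: bank1 row4 -> MISS (open row4); precharges=4
Acc 8: bank2 row4 -> MISS (open row4); precharges=5
Acc 9: bank1 row4 -> HIT
Acc 10: bank1 row0 -> MISS (open row0); precharges=6
Acc 11: bank2 row3 -> MISS (open row3); precharges=7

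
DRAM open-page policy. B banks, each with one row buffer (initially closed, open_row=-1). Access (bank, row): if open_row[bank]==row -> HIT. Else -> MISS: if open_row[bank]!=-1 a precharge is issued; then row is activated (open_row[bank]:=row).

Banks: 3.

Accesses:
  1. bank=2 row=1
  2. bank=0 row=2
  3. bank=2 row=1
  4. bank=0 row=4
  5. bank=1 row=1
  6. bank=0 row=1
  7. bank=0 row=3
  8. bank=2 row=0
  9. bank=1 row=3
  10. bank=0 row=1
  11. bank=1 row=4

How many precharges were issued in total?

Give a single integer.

Acc 1: bank2 row1 -> MISS (open row1); precharges=0
Acc 2: bank0 row2 -> MISS (open row2); precharges=0
Acc 3: bank2 row1 -> HIT
Acc 4: bank0 row4 -> MISS (open row4); precharges=1
Acc 5: bank1 row1 -> MISS (open row1); precharges=1
Acc 6: bank0 row1 -> MISS (open row1); precharges=2
Acc 7: bank0 row3 -> MISS (open row3); precharges=3
Acc 8: bank2 row0 -> MISS (open row0); precharges=4
Acc 9: bank1 row3 -> MISS (open row3); precharges=5
Acc 10: bank0 row1 -> MISS (open row1); precharges=6
Acc 11: bank1 row4 -> MISS (open row4); precharges=7

Answer: 7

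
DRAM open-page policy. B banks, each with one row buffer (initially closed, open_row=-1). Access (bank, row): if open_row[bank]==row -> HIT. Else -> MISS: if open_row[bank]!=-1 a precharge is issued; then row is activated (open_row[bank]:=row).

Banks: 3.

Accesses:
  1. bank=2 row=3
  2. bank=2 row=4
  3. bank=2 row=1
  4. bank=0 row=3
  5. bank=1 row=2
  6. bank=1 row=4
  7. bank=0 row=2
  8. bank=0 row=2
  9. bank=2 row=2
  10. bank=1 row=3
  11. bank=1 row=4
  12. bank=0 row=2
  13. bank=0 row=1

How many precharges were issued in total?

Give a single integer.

Acc 1: bank2 row3 -> MISS (open row3); precharges=0
Acc 2: bank2 row4 -> MISS (open row4); precharges=1
Acc 3: bank2 row1 -> MISS (open row1); precharges=2
Acc 4: bank0 row3 -> MISS (open row3); precharges=2
Acc 5: bank1 row2 -> MISS (open row2); precharges=2
Acc 6: bank1 row4 -> MISS (open row4); precharges=3
Acc 7: bank0 row2 -> MISS (open row2); precharges=4
Acc 8: bank0 row2 -> HIT
Acc 9: bank2 row2 -> MISS (open row2); precharges=5
Acc 10: bank1 row3 -> MISS (open row3); precharges=6
Acc 11: bank1 row4 -> MISS (open row4); precharges=7
Acc 12: bank0 row2 -> HIT
Acc 13: bank0 row1 -> MISS (open row1); precharges=8

Answer: 8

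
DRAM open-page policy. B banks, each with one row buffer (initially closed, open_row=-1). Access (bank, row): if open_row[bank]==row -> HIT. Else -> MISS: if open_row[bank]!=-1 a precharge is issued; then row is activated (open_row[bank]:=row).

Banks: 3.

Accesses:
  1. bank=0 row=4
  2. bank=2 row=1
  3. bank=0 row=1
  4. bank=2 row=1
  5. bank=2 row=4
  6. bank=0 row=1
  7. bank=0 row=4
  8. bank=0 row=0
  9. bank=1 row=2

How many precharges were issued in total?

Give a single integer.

Answer: 4

Derivation:
Acc 1: bank0 row4 -> MISS (open row4); precharges=0
Acc 2: bank2 row1 -> MISS (open row1); precharges=0
Acc 3: bank0 row1 -> MISS (open row1); precharges=1
Acc 4: bank2 row1 -> HIT
Acc 5: bank2 row4 -> MISS (open row4); precharges=2
Acc 6: bank0 row1 -> HIT
Acc 7: bank0 row4 -> MISS (open row4); precharges=3
Acc 8: bank0 row0 -> MISS (open row0); precharges=4
Acc 9: bank1 row2 -> MISS (open row2); precharges=4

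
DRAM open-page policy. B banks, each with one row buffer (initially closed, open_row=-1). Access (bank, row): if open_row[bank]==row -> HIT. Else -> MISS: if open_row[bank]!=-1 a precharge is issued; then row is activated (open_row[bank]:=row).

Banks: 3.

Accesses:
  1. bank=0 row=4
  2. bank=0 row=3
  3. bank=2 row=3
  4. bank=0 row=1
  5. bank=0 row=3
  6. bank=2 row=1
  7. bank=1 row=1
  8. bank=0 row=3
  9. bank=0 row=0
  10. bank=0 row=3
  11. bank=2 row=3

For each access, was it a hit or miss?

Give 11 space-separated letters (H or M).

Acc 1: bank0 row4 -> MISS (open row4); precharges=0
Acc 2: bank0 row3 -> MISS (open row3); precharges=1
Acc 3: bank2 row3 -> MISS (open row3); precharges=1
Acc 4: bank0 row1 -> MISS (open row1); precharges=2
Acc 5: bank0 row3 -> MISS (open row3); precharges=3
Acc 6: bank2 row1 -> MISS (open row1); precharges=4
Acc 7: bank1 row1 -> MISS (open row1); precharges=4
Acc 8: bank0 row3 -> HIT
Acc 9: bank0 row0 -> MISS (open row0); precharges=5
Acc 10: bank0 row3 -> MISS (open row3); precharges=6
Acc 11: bank2 row3 -> MISS (open row3); precharges=7

Answer: M M M M M M M H M M M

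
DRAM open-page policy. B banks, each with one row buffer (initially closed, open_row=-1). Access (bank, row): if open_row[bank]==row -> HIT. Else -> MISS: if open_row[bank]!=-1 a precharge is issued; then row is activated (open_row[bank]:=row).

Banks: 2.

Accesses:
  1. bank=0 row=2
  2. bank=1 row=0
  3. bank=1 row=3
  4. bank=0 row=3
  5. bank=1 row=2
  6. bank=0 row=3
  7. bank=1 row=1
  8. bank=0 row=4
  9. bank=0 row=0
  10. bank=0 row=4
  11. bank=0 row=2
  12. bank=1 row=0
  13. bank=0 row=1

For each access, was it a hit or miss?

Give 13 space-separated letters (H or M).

Answer: M M M M M H M M M M M M M

Derivation:
Acc 1: bank0 row2 -> MISS (open row2); precharges=0
Acc 2: bank1 row0 -> MISS (open row0); precharges=0
Acc 3: bank1 row3 -> MISS (open row3); precharges=1
Acc 4: bank0 row3 -> MISS (open row3); precharges=2
Acc 5: bank1 row2 -> MISS (open row2); precharges=3
Acc 6: bank0 row3 -> HIT
Acc 7: bank1 row1 -> MISS (open row1); precharges=4
Acc 8: bank0 row4 -> MISS (open row4); precharges=5
Acc 9: bank0 row0 -> MISS (open row0); precharges=6
Acc 10: bank0 row4 -> MISS (open row4); precharges=7
Acc 11: bank0 row2 -> MISS (open row2); precharges=8
Acc 12: bank1 row0 -> MISS (open row0); precharges=9
Acc 13: bank0 row1 -> MISS (open row1); precharges=10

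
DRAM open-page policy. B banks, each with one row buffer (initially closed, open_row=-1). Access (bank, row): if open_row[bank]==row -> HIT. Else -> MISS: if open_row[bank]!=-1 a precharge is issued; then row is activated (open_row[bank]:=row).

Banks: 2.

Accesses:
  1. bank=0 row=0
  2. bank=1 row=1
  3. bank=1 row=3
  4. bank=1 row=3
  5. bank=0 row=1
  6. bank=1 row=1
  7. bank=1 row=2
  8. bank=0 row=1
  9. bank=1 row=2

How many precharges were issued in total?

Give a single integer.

Acc 1: bank0 row0 -> MISS (open row0); precharges=0
Acc 2: bank1 row1 -> MISS (open row1); precharges=0
Acc 3: bank1 row3 -> MISS (open row3); precharges=1
Acc 4: bank1 row3 -> HIT
Acc 5: bank0 row1 -> MISS (open row1); precharges=2
Acc 6: bank1 row1 -> MISS (open row1); precharges=3
Acc 7: bank1 row2 -> MISS (open row2); precharges=4
Acc 8: bank0 row1 -> HIT
Acc 9: bank1 row2 -> HIT

Answer: 4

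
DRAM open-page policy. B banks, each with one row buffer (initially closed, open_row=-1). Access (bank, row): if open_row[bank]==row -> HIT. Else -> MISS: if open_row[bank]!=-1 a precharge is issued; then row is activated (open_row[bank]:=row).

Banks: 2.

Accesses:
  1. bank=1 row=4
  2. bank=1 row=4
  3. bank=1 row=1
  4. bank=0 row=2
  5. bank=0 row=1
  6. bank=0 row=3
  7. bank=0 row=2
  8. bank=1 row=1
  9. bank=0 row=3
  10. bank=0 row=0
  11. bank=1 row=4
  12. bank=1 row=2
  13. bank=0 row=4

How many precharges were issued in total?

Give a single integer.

Answer: 9

Derivation:
Acc 1: bank1 row4 -> MISS (open row4); precharges=0
Acc 2: bank1 row4 -> HIT
Acc 3: bank1 row1 -> MISS (open row1); precharges=1
Acc 4: bank0 row2 -> MISS (open row2); precharges=1
Acc 5: bank0 row1 -> MISS (open row1); precharges=2
Acc 6: bank0 row3 -> MISS (open row3); precharges=3
Acc 7: bank0 row2 -> MISS (open row2); precharges=4
Acc 8: bank1 row1 -> HIT
Acc 9: bank0 row3 -> MISS (open row3); precharges=5
Acc 10: bank0 row0 -> MISS (open row0); precharges=6
Acc 11: bank1 row4 -> MISS (open row4); precharges=7
Acc 12: bank1 row2 -> MISS (open row2); precharges=8
Acc 13: bank0 row4 -> MISS (open row4); precharges=9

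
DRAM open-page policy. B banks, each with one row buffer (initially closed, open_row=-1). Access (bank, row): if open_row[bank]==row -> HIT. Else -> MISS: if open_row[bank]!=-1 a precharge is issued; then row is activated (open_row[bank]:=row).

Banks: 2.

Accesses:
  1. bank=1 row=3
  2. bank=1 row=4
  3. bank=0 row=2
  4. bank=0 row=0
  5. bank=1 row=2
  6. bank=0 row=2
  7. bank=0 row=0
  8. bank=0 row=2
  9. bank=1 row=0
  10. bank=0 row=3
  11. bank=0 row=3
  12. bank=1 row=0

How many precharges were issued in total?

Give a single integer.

Acc 1: bank1 row3 -> MISS (open row3); precharges=0
Acc 2: bank1 row4 -> MISS (open row4); precharges=1
Acc 3: bank0 row2 -> MISS (open row2); precharges=1
Acc 4: bank0 row0 -> MISS (open row0); precharges=2
Acc 5: bank1 row2 -> MISS (open row2); precharges=3
Acc 6: bank0 row2 -> MISS (open row2); precharges=4
Acc 7: bank0 row0 -> MISS (open row0); precharges=5
Acc 8: bank0 row2 -> MISS (open row2); precharges=6
Acc 9: bank1 row0 -> MISS (open row0); precharges=7
Acc 10: bank0 row3 -> MISS (open row3); precharges=8
Acc 11: bank0 row3 -> HIT
Acc 12: bank1 row0 -> HIT

Answer: 8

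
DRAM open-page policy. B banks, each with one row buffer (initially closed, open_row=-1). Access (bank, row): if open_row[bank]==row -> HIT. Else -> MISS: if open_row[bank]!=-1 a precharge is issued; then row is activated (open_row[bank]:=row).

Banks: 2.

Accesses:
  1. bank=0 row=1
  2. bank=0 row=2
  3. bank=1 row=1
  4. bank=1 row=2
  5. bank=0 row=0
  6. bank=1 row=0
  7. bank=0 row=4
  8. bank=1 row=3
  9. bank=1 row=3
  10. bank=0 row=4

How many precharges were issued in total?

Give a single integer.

Answer: 6

Derivation:
Acc 1: bank0 row1 -> MISS (open row1); precharges=0
Acc 2: bank0 row2 -> MISS (open row2); precharges=1
Acc 3: bank1 row1 -> MISS (open row1); precharges=1
Acc 4: bank1 row2 -> MISS (open row2); precharges=2
Acc 5: bank0 row0 -> MISS (open row0); precharges=3
Acc 6: bank1 row0 -> MISS (open row0); precharges=4
Acc 7: bank0 row4 -> MISS (open row4); precharges=5
Acc 8: bank1 row3 -> MISS (open row3); precharges=6
Acc 9: bank1 row3 -> HIT
Acc 10: bank0 row4 -> HIT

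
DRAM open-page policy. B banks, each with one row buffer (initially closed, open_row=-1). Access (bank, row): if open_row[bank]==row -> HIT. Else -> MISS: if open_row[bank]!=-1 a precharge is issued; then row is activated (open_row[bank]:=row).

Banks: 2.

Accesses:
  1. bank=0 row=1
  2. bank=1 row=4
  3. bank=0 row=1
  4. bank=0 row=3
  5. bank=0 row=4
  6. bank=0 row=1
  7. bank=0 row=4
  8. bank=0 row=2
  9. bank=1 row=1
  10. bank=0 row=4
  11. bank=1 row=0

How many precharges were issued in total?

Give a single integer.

Acc 1: bank0 row1 -> MISS (open row1); precharges=0
Acc 2: bank1 row4 -> MISS (open row4); precharges=0
Acc 3: bank0 row1 -> HIT
Acc 4: bank0 row3 -> MISS (open row3); precharges=1
Acc 5: bank0 row4 -> MISS (open row4); precharges=2
Acc 6: bank0 row1 -> MISS (open row1); precharges=3
Acc 7: bank0 row4 -> MISS (open row4); precharges=4
Acc 8: bank0 row2 -> MISS (open row2); precharges=5
Acc 9: bank1 row1 -> MISS (open row1); precharges=6
Acc 10: bank0 row4 -> MISS (open row4); precharges=7
Acc 11: bank1 row0 -> MISS (open row0); precharges=8

Answer: 8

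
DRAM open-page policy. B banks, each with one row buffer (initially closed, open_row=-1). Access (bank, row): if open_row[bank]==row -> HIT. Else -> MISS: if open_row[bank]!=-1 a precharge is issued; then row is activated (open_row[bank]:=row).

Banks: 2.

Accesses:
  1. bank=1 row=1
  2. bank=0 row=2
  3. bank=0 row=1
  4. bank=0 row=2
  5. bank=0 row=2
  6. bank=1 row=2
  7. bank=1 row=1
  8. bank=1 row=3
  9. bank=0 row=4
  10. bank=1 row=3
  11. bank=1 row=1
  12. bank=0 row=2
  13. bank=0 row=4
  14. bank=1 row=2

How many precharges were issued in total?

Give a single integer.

Acc 1: bank1 row1 -> MISS (open row1); precharges=0
Acc 2: bank0 row2 -> MISS (open row2); precharges=0
Acc 3: bank0 row1 -> MISS (open row1); precharges=1
Acc 4: bank0 row2 -> MISS (open row2); precharges=2
Acc 5: bank0 row2 -> HIT
Acc 6: bank1 row2 -> MISS (open row2); precharges=3
Acc 7: bank1 row1 -> MISS (open row1); precharges=4
Acc 8: bank1 row3 -> MISS (open row3); precharges=5
Acc 9: bank0 row4 -> MISS (open row4); precharges=6
Acc 10: bank1 row3 -> HIT
Acc 11: bank1 row1 -> MISS (open row1); precharges=7
Acc 12: bank0 row2 -> MISS (open row2); precharges=8
Acc 13: bank0 row4 -> MISS (open row4); precharges=9
Acc 14: bank1 row2 -> MISS (open row2); precharges=10

Answer: 10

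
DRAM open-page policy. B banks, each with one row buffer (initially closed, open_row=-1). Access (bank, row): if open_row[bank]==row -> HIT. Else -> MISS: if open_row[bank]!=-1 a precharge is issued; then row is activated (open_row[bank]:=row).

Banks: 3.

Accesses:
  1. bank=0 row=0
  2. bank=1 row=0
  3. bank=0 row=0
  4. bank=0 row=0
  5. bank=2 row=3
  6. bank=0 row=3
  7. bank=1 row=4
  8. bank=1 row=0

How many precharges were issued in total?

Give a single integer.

Acc 1: bank0 row0 -> MISS (open row0); precharges=0
Acc 2: bank1 row0 -> MISS (open row0); precharges=0
Acc 3: bank0 row0 -> HIT
Acc 4: bank0 row0 -> HIT
Acc 5: bank2 row3 -> MISS (open row3); precharges=0
Acc 6: bank0 row3 -> MISS (open row3); precharges=1
Acc 7: bank1 row4 -> MISS (open row4); precharges=2
Acc 8: bank1 row0 -> MISS (open row0); precharges=3

Answer: 3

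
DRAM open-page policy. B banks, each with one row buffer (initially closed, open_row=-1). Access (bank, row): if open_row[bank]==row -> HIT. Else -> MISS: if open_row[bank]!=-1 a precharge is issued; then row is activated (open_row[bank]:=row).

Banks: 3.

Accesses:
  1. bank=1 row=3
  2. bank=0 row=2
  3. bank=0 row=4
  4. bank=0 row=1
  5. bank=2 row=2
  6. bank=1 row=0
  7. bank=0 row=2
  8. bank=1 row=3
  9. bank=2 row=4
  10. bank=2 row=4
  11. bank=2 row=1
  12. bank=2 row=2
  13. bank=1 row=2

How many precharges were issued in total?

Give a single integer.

Acc 1: bank1 row3 -> MISS (open row3); precharges=0
Acc 2: bank0 row2 -> MISS (open row2); precharges=0
Acc 3: bank0 row4 -> MISS (open row4); precharges=1
Acc 4: bank0 row1 -> MISS (open row1); precharges=2
Acc 5: bank2 row2 -> MISS (open row2); precharges=2
Acc 6: bank1 row0 -> MISS (open row0); precharges=3
Acc 7: bank0 row2 -> MISS (open row2); precharges=4
Acc 8: bank1 row3 -> MISS (open row3); precharges=5
Acc 9: bank2 row4 -> MISS (open row4); precharges=6
Acc 10: bank2 row4 -> HIT
Acc 11: bank2 row1 -> MISS (open row1); precharges=7
Acc 12: bank2 row2 -> MISS (open row2); precharges=8
Acc 13: bank1 row2 -> MISS (open row2); precharges=9

Answer: 9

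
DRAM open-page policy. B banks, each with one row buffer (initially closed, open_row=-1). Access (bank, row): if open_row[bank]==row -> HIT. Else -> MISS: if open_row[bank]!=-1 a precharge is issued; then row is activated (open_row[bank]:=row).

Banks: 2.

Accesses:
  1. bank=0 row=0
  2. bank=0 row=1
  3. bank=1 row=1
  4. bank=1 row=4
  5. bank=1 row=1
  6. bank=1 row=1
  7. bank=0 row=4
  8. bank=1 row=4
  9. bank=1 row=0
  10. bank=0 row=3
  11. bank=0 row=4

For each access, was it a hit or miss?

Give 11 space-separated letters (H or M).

Acc 1: bank0 row0 -> MISS (open row0); precharges=0
Acc 2: bank0 row1 -> MISS (open row1); precharges=1
Acc 3: bank1 row1 -> MISS (open row1); precharges=1
Acc 4: bank1 row4 -> MISS (open row4); precharges=2
Acc 5: bank1 row1 -> MISS (open row1); precharges=3
Acc 6: bank1 row1 -> HIT
Acc 7: bank0 row4 -> MISS (open row4); precharges=4
Acc 8: bank1 row4 -> MISS (open row4); precharges=5
Acc 9: bank1 row0 -> MISS (open row0); precharges=6
Acc 10: bank0 row3 -> MISS (open row3); precharges=7
Acc 11: bank0 row4 -> MISS (open row4); precharges=8

Answer: M M M M M H M M M M M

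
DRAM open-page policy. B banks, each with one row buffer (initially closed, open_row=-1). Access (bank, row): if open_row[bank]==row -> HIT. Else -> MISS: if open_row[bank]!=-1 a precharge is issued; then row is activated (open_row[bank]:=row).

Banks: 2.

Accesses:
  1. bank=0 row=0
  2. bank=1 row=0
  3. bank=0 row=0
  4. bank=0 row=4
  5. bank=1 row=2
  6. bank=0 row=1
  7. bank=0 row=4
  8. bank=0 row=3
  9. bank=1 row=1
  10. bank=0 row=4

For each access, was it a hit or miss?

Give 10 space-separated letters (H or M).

Answer: M M H M M M M M M M

Derivation:
Acc 1: bank0 row0 -> MISS (open row0); precharges=0
Acc 2: bank1 row0 -> MISS (open row0); precharges=0
Acc 3: bank0 row0 -> HIT
Acc 4: bank0 row4 -> MISS (open row4); precharges=1
Acc 5: bank1 row2 -> MISS (open row2); precharges=2
Acc 6: bank0 row1 -> MISS (open row1); precharges=3
Acc 7: bank0 row4 -> MISS (open row4); precharges=4
Acc 8: bank0 row3 -> MISS (open row3); precharges=5
Acc 9: bank1 row1 -> MISS (open row1); precharges=6
Acc 10: bank0 row4 -> MISS (open row4); precharges=7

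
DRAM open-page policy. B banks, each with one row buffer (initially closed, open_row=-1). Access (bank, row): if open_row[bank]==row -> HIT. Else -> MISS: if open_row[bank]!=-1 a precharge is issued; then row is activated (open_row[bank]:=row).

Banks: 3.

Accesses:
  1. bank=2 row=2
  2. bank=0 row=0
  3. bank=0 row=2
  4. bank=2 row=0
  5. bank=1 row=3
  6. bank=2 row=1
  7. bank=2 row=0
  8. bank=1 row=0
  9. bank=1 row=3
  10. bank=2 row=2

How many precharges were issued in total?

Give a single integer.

Answer: 7

Derivation:
Acc 1: bank2 row2 -> MISS (open row2); precharges=0
Acc 2: bank0 row0 -> MISS (open row0); precharges=0
Acc 3: bank0 row2 -> MISS (open row2); precharges=1
Acc 4: bank2 row0 -> MISS (open row0); precharges=2
Acc 5: bank1 row3 -> MISS (open row3); precharges=2
Acc 6: bank2 row1 -> MISS (open row1); precharges=3
Acc 7: bank2 row0 -> MISS (open row0); precharges=4
Acc 8: bank1 row0 -> MISS (open row0); precharges=5
Acc 9: bank1 row3 -> MISS (open row3); precharges=6
Acc 10: bank2 row2 -> MISS (open row2); precharges=7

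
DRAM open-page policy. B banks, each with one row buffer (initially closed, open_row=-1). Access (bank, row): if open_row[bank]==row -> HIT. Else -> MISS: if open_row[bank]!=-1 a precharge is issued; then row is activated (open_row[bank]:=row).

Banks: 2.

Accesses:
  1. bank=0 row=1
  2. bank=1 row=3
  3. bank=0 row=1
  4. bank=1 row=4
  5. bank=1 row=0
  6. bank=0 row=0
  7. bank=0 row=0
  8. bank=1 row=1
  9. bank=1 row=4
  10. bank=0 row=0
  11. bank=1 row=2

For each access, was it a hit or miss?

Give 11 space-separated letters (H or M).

Acc 1: bank0 row1 -> MISS (open row1); precharges=0
Acc 2: bank1 row3 -> MISS (open row3); precharges=0
Acc 3: bank0 row1 -> HIT
Acc 4: bank1 row4 -> MISS (open row4); precharges=1
Acc 5: bank1 row0 -> MISS (open row0); precharges=2
Acc 6: bank0 row0 -> MISS (open row0); precharges=3
Acc 7: bank0 row0 -> HIT
Acc 8: bank1 row1 -> MISS (open row1); precharges=4
Acc 9: bank1 row4 -> MISS (open row4); precharges=5
Acc 10: bank0 row0 -> HIT
Acc 11: bank1 row2 -> MISS (open row2); precharges=6

Answer: M M H M M M H M M H M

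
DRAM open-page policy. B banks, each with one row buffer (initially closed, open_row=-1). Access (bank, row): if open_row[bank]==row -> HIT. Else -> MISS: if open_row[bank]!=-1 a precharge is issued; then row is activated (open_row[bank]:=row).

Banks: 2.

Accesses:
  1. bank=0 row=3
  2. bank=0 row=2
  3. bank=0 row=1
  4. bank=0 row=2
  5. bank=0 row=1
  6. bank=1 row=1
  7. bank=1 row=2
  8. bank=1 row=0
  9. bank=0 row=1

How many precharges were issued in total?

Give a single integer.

Acc 1: bank0 row3 -> MISS (open row3); precharges=0
Acc 2: bank0 row2 -> MISS (open row2); precharges=1
Acc 3: bank0 row1 -> MISS (open row1); precharges=2
Acc 4: bank0 row2 -> MISS (open row2); precharges=3
Acc 5: bank0 row1 -> MISS (open row1); precharges=4
Acc 6: bank1 row1 -> MISS (open row1); precharges=4
Acc 7: bank1 row2 -> MISS (open row2); precharges=5
Acc 8: bank1 row0 -> MISS (open row0); precharges=6
Acc 9: bank0 row1 -> HIT

Answer: 6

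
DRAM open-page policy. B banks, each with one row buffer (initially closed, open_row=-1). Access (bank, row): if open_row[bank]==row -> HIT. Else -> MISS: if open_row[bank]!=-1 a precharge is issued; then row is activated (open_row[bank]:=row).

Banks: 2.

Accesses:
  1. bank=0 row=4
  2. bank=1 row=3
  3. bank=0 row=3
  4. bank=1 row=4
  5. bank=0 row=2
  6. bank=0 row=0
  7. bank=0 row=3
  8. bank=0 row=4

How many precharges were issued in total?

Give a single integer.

Acc 1: bank0 row4 -> MISS (open row4); precharges=0
Acc 2: bank1 row3 -> MISS (open row3); precharges=0
Acc 3: bank0 row3 -> MISS (open row3); precharges=1
Acc 4: bank1 row4 -> MISS (open row4); precharges=2
Acc 5: bank0 row2 -> MISS (open row2); precharges=3
Acc 6: bank0 row0 -> MISS (open row0); precharges=4
Acc 7: bank0 row3 -> MISS (open row3); precharges=5
Acc 8: bank0 row4 -> MISS (open row4); precharges=6

Answer: 6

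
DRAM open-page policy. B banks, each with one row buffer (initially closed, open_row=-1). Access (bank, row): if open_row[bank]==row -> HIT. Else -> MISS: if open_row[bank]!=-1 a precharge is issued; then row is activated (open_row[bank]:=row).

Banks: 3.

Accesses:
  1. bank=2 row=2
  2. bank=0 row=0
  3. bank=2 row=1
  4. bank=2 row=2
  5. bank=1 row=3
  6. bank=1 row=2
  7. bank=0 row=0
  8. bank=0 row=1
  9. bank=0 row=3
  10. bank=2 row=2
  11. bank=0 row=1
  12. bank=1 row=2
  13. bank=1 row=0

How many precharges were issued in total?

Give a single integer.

Answer: 7

Derivation:
Acc 1: bank2 row2 -> MISS (open row2); precharges=0
Acc 2: bank0 row0 -> MISS (open row0); precharges=0
Acc 3: bank2 row1 -> MISS (open row1); precharges=1
Acc 4: bank2 row2 -> MISS (open row2); precharges=2
Acc 5: bank1 row3 -> MISS (open row3); precharges=2
Acc 6: bank1 row2 -> MISS (open row2); precharges=3
Acc 7: bank0 row0 -> HIT
Acc 8: bank0 row1 -> MISS (open row1); precharges=4
Acc 9: bank0 row3 -> MISS (open row3); precharges=5
Acc 10: bank2 row2 -> HIT
Acc 11: bank0 row1 -> MISS (open row1); precharges=6
Acc 12: bank1 row2 -> HIT
Acc 13: bank1 row0 -> MISS (open row0); precharges=7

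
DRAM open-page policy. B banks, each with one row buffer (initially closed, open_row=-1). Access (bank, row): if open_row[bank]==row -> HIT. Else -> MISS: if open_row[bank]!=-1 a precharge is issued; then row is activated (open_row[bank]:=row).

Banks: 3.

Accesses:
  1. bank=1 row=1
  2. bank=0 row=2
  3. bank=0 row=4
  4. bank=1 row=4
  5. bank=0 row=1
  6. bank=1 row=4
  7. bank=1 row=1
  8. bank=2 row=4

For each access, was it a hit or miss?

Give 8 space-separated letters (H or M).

Acc 1: bank1 row1 -> MISS (open row1); precharges=0
Acc 2: bank0 row2 -> MISS (open row2); precharges=0
Acc 3: bank0 row4 -> MISS (open row4); precharges=1
Acc 4: bank1 row4 -> MISS (open row4); precharges=2
Acc 5: bank0 row1 -> MISS (open row1); precharges=3
Acc 6: bank1 row4 -> HIT
Acc 7: bank1 row1 -> MISS (open row1); precharges=4
Acc 8: bank2 row4 -> MISS (open row4); precharges=4

Answer: M M M M M H M M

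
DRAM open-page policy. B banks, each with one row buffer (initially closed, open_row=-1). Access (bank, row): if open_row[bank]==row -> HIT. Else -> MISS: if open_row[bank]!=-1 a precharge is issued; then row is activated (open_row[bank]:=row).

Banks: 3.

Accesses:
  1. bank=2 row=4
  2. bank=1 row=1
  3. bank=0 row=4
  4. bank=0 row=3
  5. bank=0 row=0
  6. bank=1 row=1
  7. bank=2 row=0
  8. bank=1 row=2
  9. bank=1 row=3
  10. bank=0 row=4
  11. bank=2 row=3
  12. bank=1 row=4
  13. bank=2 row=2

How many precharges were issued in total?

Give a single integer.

Answer: 9

Derivation:
Acc 1: bank2 row4 -> MISS (open row4); precharges=0
Acc 2: bank1 row1 -> MISS (open row1); precharges=0
Acc 3: bank0 row4 -> MISS (open row4); precharges=0
Acc 4: bank0 row3 -> MISS (open row3); precharges=1
Acc 5: bank0 row0 -> MISS (open row0); precharges=2
Acc 6: bank1 row1 -> HIT
Acc 7: bank2 row0 -> MISS (open row0); precharges=3
Acc 8: bank1 row2 -> MISS (open row2); precharges=4
Acc 9: bank1 row3 -> MISS (open row3); precharges=5
Acc 10: bank0 row4 -> MISS (open row4); precharges=6
Acc 11: bank2 row3 -> MISS (open row3); precharges=7
Acc 12: bank1 row4 -> MISS (open row4); precharges=8
Acc 13: bank2 row2 -> MISS (open row2); precharges=9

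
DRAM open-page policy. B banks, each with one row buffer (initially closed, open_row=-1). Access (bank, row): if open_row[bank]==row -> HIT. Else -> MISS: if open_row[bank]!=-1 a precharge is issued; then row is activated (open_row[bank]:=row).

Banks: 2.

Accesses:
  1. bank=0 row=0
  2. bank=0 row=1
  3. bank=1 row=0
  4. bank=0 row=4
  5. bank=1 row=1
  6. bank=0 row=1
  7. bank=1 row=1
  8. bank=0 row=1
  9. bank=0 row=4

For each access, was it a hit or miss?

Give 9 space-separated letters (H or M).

Answer: M M M M M M H H M

Derivation:
Acc 1: bank0 row0 -> MISS (open row0); precharges=0
Acc 2: bank0 row1 -> MISS (open row1); precharges=1
Acc 3: bank1 row0 -> MISS (open row0); precharges=1
Acc 4: bank0 row4 -> MISS (open row4); precharges=2
Acc 5: bank1 row1 -> MISS (open row1); precharges=3
Acc 6: bank0 row1 -> MISS (open row1); precharges=4
Acc 7: bank1 row1 -> HIT
Acc 8: bank0 row1 -> HIT
Acc 9: bank0 row4 -> MISS (open row4); precharges=5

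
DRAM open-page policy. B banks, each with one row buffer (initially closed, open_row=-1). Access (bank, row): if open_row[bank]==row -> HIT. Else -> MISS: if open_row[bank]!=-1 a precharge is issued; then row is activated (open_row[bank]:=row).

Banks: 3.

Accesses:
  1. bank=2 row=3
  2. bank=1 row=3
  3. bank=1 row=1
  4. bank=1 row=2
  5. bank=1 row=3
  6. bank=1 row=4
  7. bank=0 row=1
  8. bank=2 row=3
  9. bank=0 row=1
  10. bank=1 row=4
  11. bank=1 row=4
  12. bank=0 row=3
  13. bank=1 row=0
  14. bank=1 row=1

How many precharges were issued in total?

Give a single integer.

Acc 1: bank2 row3 -> MISS (open row3); precharges=0
Acc 2: bank1 row3 -> MISS (open row3); precharges=0
Acc 3: bank1 row1 -> MISS (open row1); precharges=1
Acc 4: bank1 row2 -> MISS (open row2); precharges=2
Acc 5: bank1 row3 -> MISS (open row3); precharges=3
Acc 6: bank1 row4 -> MISS (open row4); precharges=4
Acc 7: bank0 row1 -> MISS (open row1); precharges=4
Acc 8: bank2 row3 -> HIT
Acc 9: bank0 row1 -> HIT
Acc 10: bank1 row4 -> HIT
Acc 11: bank1 row4 -> HIT
Acc 12: bank0 row3 -> MISS (open row3); precharges=5
Acc 13: bank1 row0 -> MISS (open row0); precharges=6
Acc 14: bank1 row1 -> MISS (open row1); precharges=7

Answer: 7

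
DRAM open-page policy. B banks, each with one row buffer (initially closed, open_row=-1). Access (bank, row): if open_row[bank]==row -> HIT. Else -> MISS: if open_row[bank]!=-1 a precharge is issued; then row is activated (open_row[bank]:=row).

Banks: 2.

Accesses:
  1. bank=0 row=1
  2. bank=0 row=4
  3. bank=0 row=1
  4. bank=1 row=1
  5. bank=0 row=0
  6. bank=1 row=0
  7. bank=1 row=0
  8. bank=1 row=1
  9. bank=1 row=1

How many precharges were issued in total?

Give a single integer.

Answer: 5

Derivation:
Acc 1: bank0 row1 -> MISS (open row1); precharges=0
Acc 2: bank0 row4 -> MISS (open row4); precharges=1
Acc 3: bank0 row1 -> MISS (open row1); precharges=2
Acc 4: bank1 row1 -> MISS (open row1); precharges=2
Acc 5: bank0 row0 -> MISS (open row0); precharges=3
Acc 6: bank1 row0 -> MISS (open row0); precharges=4
Acc 7: bank1 row0 -> HIT
Acc 8: bank1 row1 -> MISS (open row1); precharges=5
Acc 9: bank1 row1 -> HIT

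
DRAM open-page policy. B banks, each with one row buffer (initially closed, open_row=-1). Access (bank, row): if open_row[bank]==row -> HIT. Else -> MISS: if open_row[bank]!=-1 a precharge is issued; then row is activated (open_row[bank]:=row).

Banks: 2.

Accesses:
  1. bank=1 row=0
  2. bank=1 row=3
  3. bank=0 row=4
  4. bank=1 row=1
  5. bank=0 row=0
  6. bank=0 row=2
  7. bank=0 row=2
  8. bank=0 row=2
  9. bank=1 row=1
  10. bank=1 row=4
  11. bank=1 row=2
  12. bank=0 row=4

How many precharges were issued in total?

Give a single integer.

Answer: 7

Derivation:
Acc 1: bank1 row0 -> MISS (open row0); precharges=0
Acc 2: bank1 row3 -> MISS (open row3); precharges=1
Acc 3: bank0 row4 -> MISS (open row4); precharges=1
Acc 4: bank1 row1 -> MISS (open row1); precharges=2
Acc 5: bank0 row0 -> MISS (open row0); precharges=3
Acc 6: bank0 row2 -> MISS (open row2); precharges=4
Acc 7: bank0 row2 -> HIT
Acc 8: bank0 row2 -> HIT
Acc 9: bank1 row1 -> HIT
Acc 10: bank1 row4 -> MISS (open row4); precharges=5
Acc 11: bank1 row2 -> MISS (open row2); precharges=6
Acc 12: bank0 row4 -> MISS (open row4); precharges=7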